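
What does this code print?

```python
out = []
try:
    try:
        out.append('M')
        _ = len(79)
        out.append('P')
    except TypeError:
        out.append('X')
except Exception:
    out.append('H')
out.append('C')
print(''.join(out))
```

Execution trace: 'M' (inner try body) → 'X' (inner except TypeError) → 'C' (after the try/except). Output: MXC

Answer: MXC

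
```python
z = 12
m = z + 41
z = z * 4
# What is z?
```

Trace:
`z = 12` → z = 12
`m = z + 41` → m = 53
`z = z * 4` → z = 48
So z = 48

Answer: 48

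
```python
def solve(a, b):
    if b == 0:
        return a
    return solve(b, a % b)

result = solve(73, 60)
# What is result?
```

solve(73, 60) -> solve(60, 13) -> solve(13, 8) -> solve(8, 5) -> solve(5, 3) -> solve(3, 2) -> solve(2, 1) -> solve(1, 0) -> 1

Answer: 1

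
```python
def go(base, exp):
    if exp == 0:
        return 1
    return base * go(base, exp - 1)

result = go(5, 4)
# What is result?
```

go(5, 4) = 5 * 5 * 5 * 5 = 625

Answer: 625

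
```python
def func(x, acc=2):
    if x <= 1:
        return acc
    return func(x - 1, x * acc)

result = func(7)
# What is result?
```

Accumulator trace (n, acc): (7, 2) -> (6, 14) -> (5, 84) -> (4, 420) -> (3, 1680) -> (2, 5040) -> (1, 10080) -> return 10080

Answer: 10080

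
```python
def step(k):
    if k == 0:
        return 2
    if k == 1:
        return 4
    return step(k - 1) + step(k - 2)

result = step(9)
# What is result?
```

Build up from base cases: step(0)=2, step(1)=4, step(2)=6, step(3)=10, step(4)=16, step(5)=26, step(6)=42, ..., step(9)=178

Answer: 178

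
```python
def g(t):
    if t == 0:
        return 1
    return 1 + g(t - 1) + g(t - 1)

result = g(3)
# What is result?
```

g(t) = 1 + 2·g(t-1), g(0)=1. Closed form: (1+1)·2^3 - 1 = 15.

Answer: 15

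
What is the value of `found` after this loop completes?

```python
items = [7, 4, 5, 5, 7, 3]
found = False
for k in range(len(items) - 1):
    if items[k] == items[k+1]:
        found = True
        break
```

Check consecutive duplicates in [7, 4, 5, 5, 7, 3]
`found` takes the values: False → True

Answer: True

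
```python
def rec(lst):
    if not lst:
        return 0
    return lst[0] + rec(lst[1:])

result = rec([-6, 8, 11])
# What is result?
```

(-6) + 8 + 11 + 0 = 13

Answer: 13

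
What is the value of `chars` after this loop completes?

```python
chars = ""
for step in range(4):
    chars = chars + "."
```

Repeat '.' 4 times
`chars` takes the values: "" → "." → ".." → "..." → "...."

Answer: "...."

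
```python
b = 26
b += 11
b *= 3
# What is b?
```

Trace:
`b = 26` → b = 26
`b += 11` → b = 37
`b *= 3` → b = 111
So b = 111

Answer: 111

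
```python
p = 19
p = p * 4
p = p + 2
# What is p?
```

Trace:
`p = 19` → p = 19
`p = p * 4` → p = 76
`p = p + 2` → p = 78
So p = 78

Answer: 78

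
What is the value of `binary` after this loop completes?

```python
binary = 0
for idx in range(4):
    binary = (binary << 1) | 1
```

Build 4 consecutive 1-bits: 0b1111
`binary` takes the values: 0 → 1 → 3 → 7 → 15

Answer: 15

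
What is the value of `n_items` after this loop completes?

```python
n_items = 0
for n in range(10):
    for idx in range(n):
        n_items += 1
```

Triangle number: 0+1+2+...+9
`n_items` takes the values: 0 → 1 → 2 → 3 → 4 → 5 → 6 → 7 → 8 → 9 → 10 → 11 → 12 → 13 → 14 → 15 → 16 → 17 → 18 → 19 → 20 → 21 → 22 → 23 → 24 → 25 → 26 → 27 → 28 → 29 → … → 41 → 42 → 43 → 44 → 45

Answer: 45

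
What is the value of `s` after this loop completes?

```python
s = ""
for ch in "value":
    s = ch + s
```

Reverse 'value'
`s` takes the values: "" → "v" → "av" → "lav" → "ulav" → "eulav"

Answer: "eulav"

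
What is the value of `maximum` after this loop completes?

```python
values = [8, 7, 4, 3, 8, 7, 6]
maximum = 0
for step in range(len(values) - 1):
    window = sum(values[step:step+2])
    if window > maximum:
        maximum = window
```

Max sum of 2-element window in [8, 7, 4, 3, 8, 7, 6]
`maximum` takes the values: 0 → 15

Answer: 15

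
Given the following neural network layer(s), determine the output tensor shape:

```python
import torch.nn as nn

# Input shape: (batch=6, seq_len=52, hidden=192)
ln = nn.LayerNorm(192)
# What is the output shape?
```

Input: (6, 52, 192) -> Output: (6, 52, 192)

Answer: (6, 52, 192)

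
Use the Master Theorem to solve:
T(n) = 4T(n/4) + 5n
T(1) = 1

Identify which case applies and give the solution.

a=4, b=4, f(n)=5n. log_4(4) = 1. Since c=1 = 1, Case 2 applies: T(n) = Θ(n^log_b(a) · log n) = O(n log n).

Answer: O(n log n) - Case 2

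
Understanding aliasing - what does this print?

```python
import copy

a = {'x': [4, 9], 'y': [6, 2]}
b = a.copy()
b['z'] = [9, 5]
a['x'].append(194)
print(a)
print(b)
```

Key concept: shallow copy of dict with mutable values.
Step by step:
`a = {'x': [4, 9], 'y': [6, 2]}` → a = {'x': [4, 9], 'y': [6, 2]}
`b = a.copy()` → b = {'x': [4, 9], 'y': [6, 2]}
`b['z'] = [9, 5]` → b = {'x': [4, 9], 'y': [6, 2], 'z': [9, 5]}
`a['x'].append(194)` → a = {'x': [4, 9, 194], 'y': [6, 2]}; b = {'x': [4, 9, 194], 'y': [6, 2], 'z': [9, 5]}
`print(a)` → prints {'x': [4, 9, 194], 'y': [6, 2]}
`print(b)` → prints {'x': [4, 9, 194], 'y': [6, 2], 'z': [9, 5]}

Answer:
{'x': [4, 9, 194], 'y': [6, 2]}
{'x': [4, 9, 194], 'y': [6, 2], 'z': [9, 5]}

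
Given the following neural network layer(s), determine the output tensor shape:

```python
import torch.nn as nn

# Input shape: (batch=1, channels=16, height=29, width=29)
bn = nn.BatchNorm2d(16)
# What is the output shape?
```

Input: (1, 16, 29, 29) -> Output: (1, 16, 29, 29)

Answer: (1, 16, 29, 29)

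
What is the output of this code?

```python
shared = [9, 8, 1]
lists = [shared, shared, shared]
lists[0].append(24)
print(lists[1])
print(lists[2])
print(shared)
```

Key concept: list of same reference.
Step by step:
`shared = [9, 8, 1]` → shared = [9, 8, 1]
`lists = [shared, shared, shared]` → lists = [[9, 8, 1], [9, 8, 1], [9, 8, 1]]
`lists[0].append(24)` → shared = [9, 8, 1, 24]; lists = [[9, 8, 1, 24], [9, 8, 1, 24], [9, 8, 1, 24]]
`print(lists[1])` → prints [9, 8, 1, 24]
`print(lists[2])` → prints [9, 8, 1, 24]
`print(shared)` → prints [9, 8, 1, 24]

Answer:
[9, 8, 1, 24]
[9, 8, 1, 24]
[9, 8, 1, 24]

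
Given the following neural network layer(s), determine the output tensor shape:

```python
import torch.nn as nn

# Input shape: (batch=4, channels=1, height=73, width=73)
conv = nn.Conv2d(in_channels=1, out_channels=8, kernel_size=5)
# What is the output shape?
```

Input: (4, 1, 73, 73) -> Output: (4, 8, 69, 69)

Answer: (4, 8, 69, 69)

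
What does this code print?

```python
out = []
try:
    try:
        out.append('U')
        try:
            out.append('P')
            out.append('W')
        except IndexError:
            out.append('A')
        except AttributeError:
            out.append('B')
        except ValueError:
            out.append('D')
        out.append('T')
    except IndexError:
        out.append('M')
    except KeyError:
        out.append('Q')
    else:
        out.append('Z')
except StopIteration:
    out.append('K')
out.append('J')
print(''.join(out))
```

Execution trace: 'U' (try body) → 'P' (inner try body) → 'W' (inner try body, no exception) → 'T' (try body, no exception) → 'Z' (else) → 'J' (after the try/except). Output: UPWTZJ

Answer: UPWTZJ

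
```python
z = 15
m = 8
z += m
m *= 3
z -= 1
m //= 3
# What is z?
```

Trace:
`z = 15` → z = 15
`m = 8` → m = 8
`z += m` → z = 23
`m *= 3` → m = 24
`z -= 1` → z = 22
`m //= 3` → m = 8
So z = 22

Answer: 22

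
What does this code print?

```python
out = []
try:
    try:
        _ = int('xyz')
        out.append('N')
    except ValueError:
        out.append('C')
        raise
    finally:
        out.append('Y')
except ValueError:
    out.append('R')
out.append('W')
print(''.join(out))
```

Execution trace: 'C' (inner except ValueError) → 'Y' (inner finally) → 'R' (outer except ValueError) → 'W' (after the try/except). Output: CYRW

Answer: CYRW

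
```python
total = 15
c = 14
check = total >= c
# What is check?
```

Trace:
`total = 15` → total = 15
`c = 14` → c = 14
`check = total >= c` → check = True
So check = True

Answer: True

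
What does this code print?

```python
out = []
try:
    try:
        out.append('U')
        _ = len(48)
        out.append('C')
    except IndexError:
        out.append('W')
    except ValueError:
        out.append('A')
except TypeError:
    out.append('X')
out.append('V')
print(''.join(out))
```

Execution trace: 'U' (try body) → 'X' (outer except TypeError) → 'V' (after the try/except). Output: UXV

Answer: UXV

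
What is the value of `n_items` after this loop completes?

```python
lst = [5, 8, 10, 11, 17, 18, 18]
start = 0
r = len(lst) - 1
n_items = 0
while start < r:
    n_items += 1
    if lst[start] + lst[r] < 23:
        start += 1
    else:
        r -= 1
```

Steps to find pair summing to 23
`n_items` takes the values: 0 → 1 → 2 → 3 → 4 → 5 → 6

Answer: 6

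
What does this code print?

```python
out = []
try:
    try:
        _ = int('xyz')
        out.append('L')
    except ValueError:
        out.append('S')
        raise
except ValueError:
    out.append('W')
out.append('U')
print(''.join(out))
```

Execution trace: 'S' (inner except ValueError) → 'W' (outer except ValueError) → 'U' (after the try/except). Output: SWU

Answer: SWU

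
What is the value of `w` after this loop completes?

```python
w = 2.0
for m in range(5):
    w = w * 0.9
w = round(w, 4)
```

Exponential decay: 2.0 * 0.9^5
`w` takes the values: 2.0 → 1.8 → 1.62 → 1.458 → 1.3122 → 1.18098 → 1.181

Answer: 1.181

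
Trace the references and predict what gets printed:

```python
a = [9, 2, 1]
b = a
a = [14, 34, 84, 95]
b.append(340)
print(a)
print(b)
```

Key concept: rebinding vs mutation: a is rebound to a new list, b still points at the original.
Step by step:
`a = [9, 2, 1]` → a = [9, 2, 1]
`b = a` → b = [9, 2, 1] (same object as a)
`a = [14, 34, 84, 95]` → a = [14, 34, 84, 95]
`b.append(340)` → b = [9, 2, 1, 340]
`print(a)` → prints [14, 34, 84, 95]
`print(b)` → prints [9, 2, 1, 340]

Answer:
[14, 34, 84, 95]
[9, 2, 1, 340]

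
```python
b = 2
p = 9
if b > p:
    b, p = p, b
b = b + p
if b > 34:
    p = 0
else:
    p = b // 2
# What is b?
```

Trace:
`b = 2` → b = 2
`p = 9` → p = 9
`if b > p: ...` → b > p is False → no variable changes
`b = b + p` → b = 11
`if b > 34: ...` → b > 34 is False, take else branch → p = 5
So b = 11

Answer: 11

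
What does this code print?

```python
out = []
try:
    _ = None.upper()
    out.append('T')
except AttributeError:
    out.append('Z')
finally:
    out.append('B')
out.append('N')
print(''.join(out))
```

Execution trace: 'Z' (except AttributeError) → 'B' (finally) → 'N' (after the try/except). Output: ZBN

Answer: ZBN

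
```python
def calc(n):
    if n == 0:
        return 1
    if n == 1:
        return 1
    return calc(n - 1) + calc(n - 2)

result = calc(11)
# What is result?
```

Build up from base cases: calc(0)=1, calc(1)=1, calc(2)=2, calc(3)=3, calc(4)=5, calc(5)=8, calc(6)=13, ..., calc(11)=144

Answer: 144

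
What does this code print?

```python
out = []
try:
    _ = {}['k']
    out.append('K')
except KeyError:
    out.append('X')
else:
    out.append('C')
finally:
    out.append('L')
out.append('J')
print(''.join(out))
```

Execution trace: 'X' (except KeyError) → 'L' (finally) → 'J' (after the try/except). Output: XLJ

Answer: XLJ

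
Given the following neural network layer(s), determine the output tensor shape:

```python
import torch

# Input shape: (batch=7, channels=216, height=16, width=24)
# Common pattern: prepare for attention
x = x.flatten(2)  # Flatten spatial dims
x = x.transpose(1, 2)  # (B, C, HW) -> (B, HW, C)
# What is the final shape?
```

Input: (7, 216, 16, 24) -> after flatten(2): (7, 216, 384) -> Output: (7, 384, 216)

Answer: (7, 384, 216)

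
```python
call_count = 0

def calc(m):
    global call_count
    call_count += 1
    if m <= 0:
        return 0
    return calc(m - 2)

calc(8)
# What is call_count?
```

Linear recursion stepping by 2: 5 calls from m=8 down to ≤0.

Answer: 5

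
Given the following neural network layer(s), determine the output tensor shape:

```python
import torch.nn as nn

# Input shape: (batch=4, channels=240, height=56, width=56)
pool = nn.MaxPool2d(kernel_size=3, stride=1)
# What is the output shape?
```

Input: (4, 240, 56, 56) -> Output: (4, 240, 54, 54)

Answer: (4, 240, 54, 54)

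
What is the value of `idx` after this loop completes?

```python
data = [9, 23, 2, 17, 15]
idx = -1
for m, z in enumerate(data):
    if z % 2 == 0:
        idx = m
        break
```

First even number index in [9, 23, 2, 17, 15]
`idx` takes the values: -1 → 2

Answer: 2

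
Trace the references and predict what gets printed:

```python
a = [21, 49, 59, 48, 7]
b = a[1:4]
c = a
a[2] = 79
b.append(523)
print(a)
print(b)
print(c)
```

Key concept: slice vs alias.
Step by step:
`a = [21, 49, 59, 48, 7]` → a = [21, 49, 59, 48, 7]
`b = a[1:4]` → b = [49, 59, 48]
`c = a` → c = [21, 49, 59, 48, 7] (same object as a)
`a[2] = 79` → a = [21, 49, 79, 48, 7] (same object as c); c = [21, 49, 79, 48, 7] (same object as a)
`b.append(523)` → b = [49, 59, 48, 523]
`print(a)` → prints [21, 49, 79, 48, 7]
`print(b)` → prints [49, 59, 48, 523]
`print(c)` → prints [21, 49, 79, 48, 7]

Answer:
[21, 49, 79, 48, 7]
[49, 59, 48, 523]
[21, 49, 79, 48, 7]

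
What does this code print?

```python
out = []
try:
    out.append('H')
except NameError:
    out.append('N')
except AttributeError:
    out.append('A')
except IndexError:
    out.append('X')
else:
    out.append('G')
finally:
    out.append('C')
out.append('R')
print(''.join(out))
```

Execution trace: 'H' (try body, no exception) → 'G' (else) → 'C' (finally) → 'R' (after the try/except). Output: HGCR

Answer: HGCR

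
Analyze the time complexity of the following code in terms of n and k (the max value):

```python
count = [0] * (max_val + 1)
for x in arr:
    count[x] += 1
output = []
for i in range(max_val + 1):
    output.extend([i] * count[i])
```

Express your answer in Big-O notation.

This is Counting sort (k = max value). Time complexity: O(n + k).

Answer: O(n + k)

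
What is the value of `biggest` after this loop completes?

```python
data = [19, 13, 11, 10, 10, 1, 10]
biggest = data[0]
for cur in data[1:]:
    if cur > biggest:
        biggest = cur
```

Maximum of [19, 13, 11, 10, 10, 1, 10]
`biggest` takes the values: 19

Answer: 19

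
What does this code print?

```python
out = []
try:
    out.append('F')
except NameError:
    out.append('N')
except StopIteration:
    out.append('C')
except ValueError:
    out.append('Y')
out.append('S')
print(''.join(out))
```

Execution trace: 'F' (try body, no exception) → 'S' (after the try/except). Output: FS

Answer: FS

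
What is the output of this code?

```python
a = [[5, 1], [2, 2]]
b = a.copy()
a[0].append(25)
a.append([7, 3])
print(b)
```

Key concept: shallow copy with nested lists.
Step by step:
`a = [[5, 1], [2, 2]]` → a = [[5, 1], [2, 2]]
`b = a.copy()` → b = [[5, 1], [2, 2]]
`a[0].append(25)` → a = [[5, 1, 25], [2, 2]]; b = [[5, 1, 25], [2, 2]]
`a.append([7, 3])` → a = [[5, 1, 25], [2, 2], [7, 3]]
`print(b)` → prints [[5, 1, 25], [2, 2]]

Answer: [[5, 1, 25], [2, 2]]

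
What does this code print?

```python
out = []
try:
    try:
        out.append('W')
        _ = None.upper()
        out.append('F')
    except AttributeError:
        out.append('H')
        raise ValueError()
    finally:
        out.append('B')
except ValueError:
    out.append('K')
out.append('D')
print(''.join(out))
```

Execution trace: 'W' (inner try body) → 'H' (inner except AttributeError) → 'B' (inner finally) → 'K' (outer except ValueError) → 'D' (after the try/except). Output: WHBKD

Answer: WHBKD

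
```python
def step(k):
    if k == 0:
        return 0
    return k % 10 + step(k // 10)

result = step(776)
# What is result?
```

Sum of digits of 776: 6 + 7 + 7 = 20

Answer: 20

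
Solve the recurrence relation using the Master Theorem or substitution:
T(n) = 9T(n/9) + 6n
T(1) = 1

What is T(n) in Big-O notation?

By Master Theorem: a=9, b=9, f(n)=6n. Since log_9(9) = 1 and f(n) = Θ(n^1), Case 2 applies. T(n) = O(n log n).

Answer: O(n log n)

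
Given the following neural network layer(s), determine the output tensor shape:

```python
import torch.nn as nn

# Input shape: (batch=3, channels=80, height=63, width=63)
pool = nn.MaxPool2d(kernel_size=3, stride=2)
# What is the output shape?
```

Input: (3, 80, 63, 63) -> Output: (3, 80, 31, 31)

Answer: (3, 80, 31, 31)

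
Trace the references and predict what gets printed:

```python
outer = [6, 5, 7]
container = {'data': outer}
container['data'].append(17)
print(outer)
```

Key concept: dict holds reference to list.
Step by step:
`outer = [6, 5, 7]` → outer = [6, 5, 7]
`container = {'data': outer}` → container = {'data': [6, 5, 7]}
`container['data'].append(17)` → outer = [6, 5, 7, 17]; container = {'data': [6, 5, 7, 17]}
`print(outer)` → prints [6, 5, 7, 17]

Answer: [6, 5, 7, 17]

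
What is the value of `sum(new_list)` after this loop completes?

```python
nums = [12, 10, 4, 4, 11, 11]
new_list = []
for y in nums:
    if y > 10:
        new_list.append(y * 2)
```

Sum of doubled values > 10
`new_list` takes the values: [] → [24] → [24, 22] → [24, 22, 22]
So `sum(new_list)` = 68

Answer: 68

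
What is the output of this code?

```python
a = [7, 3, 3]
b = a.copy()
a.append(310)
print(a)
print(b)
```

Key concept: list.copy() creates independent copy.
Step by step:
`a = [7, 3, 3]` → a = [7, 3, 3]
`b = a.copy()` → b = [7, 3, 3]
`a.append(310)` → a = [7, 3, 3, 310]
`print(a)` → prints [7, 3, 3, 310]
`print(b)` → prints [7, 3, 3]

Answer:
[7, 3, 3, 310]
[7, 3, 3]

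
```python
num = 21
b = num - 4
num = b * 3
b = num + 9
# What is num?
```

Trace:
`num = 21` → num = 21
`b = num - 4` → b = 17
`num = b * 3` → num = 51
`b = num + 9` → b = 60
So num = 51

Answer: 51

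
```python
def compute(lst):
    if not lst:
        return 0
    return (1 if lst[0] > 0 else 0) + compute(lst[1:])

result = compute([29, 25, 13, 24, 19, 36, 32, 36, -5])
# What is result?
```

Count of positive elements in [29, 25, 13, 24, 19, 36, 32, 36, -5] = 8

Answer: 8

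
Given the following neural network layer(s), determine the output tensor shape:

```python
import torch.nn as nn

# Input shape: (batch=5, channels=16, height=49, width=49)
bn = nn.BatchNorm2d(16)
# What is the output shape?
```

Input: (5, 16, 49, 49) -> Output: (5, 16, 49, 49)

Answer: (5, 16, 49, 49)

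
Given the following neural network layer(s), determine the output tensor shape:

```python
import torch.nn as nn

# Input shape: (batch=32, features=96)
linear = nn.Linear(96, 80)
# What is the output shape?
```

Input: (32, 96) -> Output: (32, 80)

Answer: (32, 80)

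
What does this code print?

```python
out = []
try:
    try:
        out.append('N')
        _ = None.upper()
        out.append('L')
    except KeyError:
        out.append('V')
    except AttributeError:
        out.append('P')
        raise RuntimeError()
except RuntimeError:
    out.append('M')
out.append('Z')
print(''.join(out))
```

Execution trace: 'N' (inner try body) → 'P' (inner except AttributeError) → 'M' (outer except RuntimeError) → 'Z' (after the try/except). Output: NPMZ

Answer: NPMZ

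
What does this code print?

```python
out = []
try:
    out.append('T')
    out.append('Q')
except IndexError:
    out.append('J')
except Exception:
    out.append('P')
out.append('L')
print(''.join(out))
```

Execution trace: 'T' (try body) → 'Q' (try body, no exception) → 'L' (after the try/except). Output: TQL

Answer: TQL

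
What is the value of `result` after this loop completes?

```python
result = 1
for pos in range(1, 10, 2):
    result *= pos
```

Product of 1, 3, 5, ... up to 9
`result` takes the values: 1 → 3 → 15 → 105 → 945

Answer: 945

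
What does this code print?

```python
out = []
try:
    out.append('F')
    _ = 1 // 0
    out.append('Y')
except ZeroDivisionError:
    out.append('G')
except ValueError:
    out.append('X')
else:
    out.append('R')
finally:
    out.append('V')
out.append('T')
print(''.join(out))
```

Execution trace: 'F' (try body) → 'G' (except ZeroDivisionError) → 'V' (finally) → 'T' (after the try/except). Output: FGVT

Answer: FGVT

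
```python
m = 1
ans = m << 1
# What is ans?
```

Trace:
`m = 1` → m = 1
`ans = m << 1` → ans = 2
So ans = 2

Answer: 2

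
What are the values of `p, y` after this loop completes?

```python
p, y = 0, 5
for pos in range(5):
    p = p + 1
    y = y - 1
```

p goes 0→5, y goes 5→0
`p, y` takes the values: (0, 5) → (1, 5) → (1, 4) → (2, 4) → (2, 3) → (3, 3) → (3, 2) → (4, 2) → (4, 1) → (5, 1) → (5, 0)

Answer: 5, 0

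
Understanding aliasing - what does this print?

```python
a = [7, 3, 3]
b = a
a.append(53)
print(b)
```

Key concept: basic list aliasing.
Step by step:
`a = [7, 3, 3]` → a = [7, 3, 3]
`b = a` → b = [7, 3, 3] (same object as a)
`a.append(53)` → a = [7, 3, 3, 53] (same object as b); b = [7, 3, 3, 53] (same object as a)
`print(b)` → prints [7, 3, 3, 53]

Answer: [7, 3, 3, 53]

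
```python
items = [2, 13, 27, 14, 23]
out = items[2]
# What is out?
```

Trace:
`items = [2, 13, 27, 14, 23]` → items = [2, 13, 27, 14, 23]
`out = items[2]` → out = 27
So out = 27

Answer: 27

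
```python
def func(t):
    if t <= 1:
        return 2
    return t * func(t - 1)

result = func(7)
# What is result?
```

func(7) = 7 * 6 * 5 * 4 * 3 * 2 * 2 = 10080

Answer: 10080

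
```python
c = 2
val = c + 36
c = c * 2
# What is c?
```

Trace:
`c = 2` → c = 2
`val = c + 36` → val = 38
`c = c * 2` → c = 4
So c = 4

Answer: 4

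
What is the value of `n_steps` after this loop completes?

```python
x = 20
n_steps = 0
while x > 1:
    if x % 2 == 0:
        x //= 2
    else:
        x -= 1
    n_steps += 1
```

Steps to reduce 20 to 1
`n_steps` takes the values: 0 → 1 → 2 → 3 → 4 → 5

Answer: 5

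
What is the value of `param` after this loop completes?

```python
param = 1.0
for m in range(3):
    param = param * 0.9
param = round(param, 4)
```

Exponential decay: 1.0 * 0.9^3
`param` takes the values: 1.0 → 0.9 → 0.81 → 0.729

Answer: 0.729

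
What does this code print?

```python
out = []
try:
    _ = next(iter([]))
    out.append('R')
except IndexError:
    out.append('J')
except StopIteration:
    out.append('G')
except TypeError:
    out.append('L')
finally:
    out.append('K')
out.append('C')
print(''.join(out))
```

Execution trace: 'G' (except StopIteration) → 'K' (finally) → 'C' (after the try/except). Output: GKC

Answer: GKC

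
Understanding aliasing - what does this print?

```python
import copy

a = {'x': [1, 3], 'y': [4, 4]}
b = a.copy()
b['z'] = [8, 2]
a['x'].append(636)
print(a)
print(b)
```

Key concept: shallow copy of dict with mutable values.
Step by step:
`a = {'x': [1, 3], 'y': [4, 4]}` → a = {'x': [1, 3], 'y': [4, 4]}
`b = a.copy()` → b = {'x': [1, 3], 'y': [4, 4]}
`b['z'] = [8, 2]` → b = {'x': [1, 3], 'y': [4, 4], 'z': [8, 2]}
`a['x'].append(636)` → a = {'x': [1, 3, 636], 'y': [4, 4]}; b = {'x': [1, 3, 636], 'y': [4, 4], 'z': [8, 2]}
`print(a)` → prints {'x': [1, 3, 636], 'y': [4, 4]}
`print(b)` → prints {'x': [1, 3, 636], 'y': [4, 4], 'z': [8, 2]}

Answer:
{'x': [1, 3, 636], 'y': [4, 4]}
{'x': [1, 3, 636], 'y': [4, 4], 'z': [8, 2]}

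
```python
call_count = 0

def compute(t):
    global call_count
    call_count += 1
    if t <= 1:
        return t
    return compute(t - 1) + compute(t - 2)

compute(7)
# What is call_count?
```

Calls(t) = 1 + Calls(t-1) + Calls(t-2); Calls(0)=Calls(1)=1. For t=7 this gives 41.

Answer: 41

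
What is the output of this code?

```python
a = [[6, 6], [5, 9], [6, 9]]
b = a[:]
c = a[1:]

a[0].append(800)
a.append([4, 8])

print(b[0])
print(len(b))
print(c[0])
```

Key concept: slice with nested mutation.
Step by step:
`a = [[6, 6], [5, 9], [6, 9]]` → a = [[6, 6], [5, 9], [6, 9]]
`b = a[:]` → b = [[6, 6], [5, 9], [6, 9]]
`c = a[1:]` → c = [[5, 9], [6, 9]]
`a[0].append(800)` → a = [[6, 6, 800], [5, 9], [6, 9]]; b = [[6, 6, 800], [5, 9], [6, 9]]
`a.append([4, 8])` → a = [[6, 6, 800], [5, 9], [6, 9], [4, 8]]
`print(b[0])` → prints [6, 6, 800]
`print(len(b))` → prints 3
`print(c[0])` → prints [5, 9]

Answer:
[6, 6, 800]
3
[5, 9]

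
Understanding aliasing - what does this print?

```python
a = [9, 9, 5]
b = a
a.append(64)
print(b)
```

Key concept: basic list aliasing.
Step by step:
`a = [9, 9, 5]` → a = [9, 9, 5]
`b = a` → b = [9, 9, 5] (same object as a)
`a.append(64)` → a = [9, 9, 5, 64] (same object as b); b = [9, 9, 5, 64] (same object as a)
`print(b)` → prints [9, 9, 5, 64]

Answer: [9, 9, 5, 64]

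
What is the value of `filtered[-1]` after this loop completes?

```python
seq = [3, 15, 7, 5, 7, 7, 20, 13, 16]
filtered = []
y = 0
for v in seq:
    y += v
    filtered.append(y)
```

Cumulative sum ends at 93
`filtered` takes the values: [] → [3] → [3, 18] → [3, 18, 25] → [3, 18, 25, 30] → [3, 18, 25, 30, 37] → [3, 18, 25, 30, 37, 44] → [3, 18, 25, 30, 37, 44, 64] → [3, 18, 25, 30, 37, 44, 64, 77] → [3, 18, 25, 30, 37, 44, 64, 77, 93]
So `filtered[-1]` = 93

Answer: 93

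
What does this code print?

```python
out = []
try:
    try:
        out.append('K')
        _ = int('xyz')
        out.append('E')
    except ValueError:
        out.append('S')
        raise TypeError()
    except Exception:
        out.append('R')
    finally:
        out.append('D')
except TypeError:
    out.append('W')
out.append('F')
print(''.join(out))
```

Execution trace: 'K' (inner try body) → 'S' (inner except ValueError) → 'D' (inner finally) → 'W' (outer except TypeError) → 'F' (after the try/except). Output: KSDWF

Answer: KSDWF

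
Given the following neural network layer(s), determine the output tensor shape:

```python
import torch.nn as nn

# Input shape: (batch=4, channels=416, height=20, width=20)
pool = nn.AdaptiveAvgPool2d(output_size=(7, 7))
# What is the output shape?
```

Input: (4, 416, 20, 20) -> Output: (4, 416, 7, 7)

Answer: (4, 416, 7, 7)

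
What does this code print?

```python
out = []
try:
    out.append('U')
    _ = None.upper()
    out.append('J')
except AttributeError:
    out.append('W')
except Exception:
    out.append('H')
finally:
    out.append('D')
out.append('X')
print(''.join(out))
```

Execution trace: 'U' (try body) → 'W' (except AttributeError) → 'D' (finally) → 'X' (after the try/except). Output: UWDX

Answer: UWDX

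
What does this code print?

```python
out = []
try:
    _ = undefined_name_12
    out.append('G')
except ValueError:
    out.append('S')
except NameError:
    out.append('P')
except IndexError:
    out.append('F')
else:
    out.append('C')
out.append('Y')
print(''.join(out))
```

Execution trace: 'P' (except NameError) → 'Y' (after the try/except). Output: PY

Answer: PY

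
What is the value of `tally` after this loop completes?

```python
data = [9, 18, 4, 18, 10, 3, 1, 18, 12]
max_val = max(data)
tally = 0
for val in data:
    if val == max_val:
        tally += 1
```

Count of max value 18 in [9, 18, 4, 18, 10, 3, 1, 18, 12]
`tally` takes the values: 0 → 1 → 2 → 3

Answer: 3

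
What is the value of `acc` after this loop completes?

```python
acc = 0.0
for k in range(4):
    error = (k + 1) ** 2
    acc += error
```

Sum of squared losses 1² + 2² + ... + 4²
`acc` takes the values: 0.0 → 1.0 → 5.0 → 14.0 → 30.0

Answer: 30.0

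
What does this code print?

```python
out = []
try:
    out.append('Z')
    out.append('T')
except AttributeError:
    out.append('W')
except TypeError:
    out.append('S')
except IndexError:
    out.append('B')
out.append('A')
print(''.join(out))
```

Execution trace: 'Z' (try body) → 'T' (try body, no exception) → 'A' (after the try/except). Output: ZTA

Answer: ZTA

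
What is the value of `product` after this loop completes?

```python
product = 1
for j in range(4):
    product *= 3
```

3^4 = 81
`product` takes the values: 1 → 3 → 9 → 27 → 81

Answer: 81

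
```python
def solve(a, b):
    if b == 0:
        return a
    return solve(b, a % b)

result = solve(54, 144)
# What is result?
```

solve(54, 144) -> solve(144, 54) -> solve(54, 36) -> solve(36, 18) -> solve(18, 0) -> 18

Answer: 18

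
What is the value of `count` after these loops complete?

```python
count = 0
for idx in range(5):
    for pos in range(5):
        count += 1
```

5 * 5 = 25
`count` takes the values: 0 → 1 → 2 → 3 → 4 → 5 → 6 → 7 → 8 → 9 → 10 → 11 → 12 → 13 → 14 → 15 → 16 → 17 → 18 → 19 → 20 → 21 → 22 → 23 → 24 → 25

Answer: 25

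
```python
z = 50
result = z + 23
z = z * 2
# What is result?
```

Trace:
`z = 50` → z = 50
`result = z + 23` → result = 73
`z = z * 2` → z = 100
So result = 73

Answer: 73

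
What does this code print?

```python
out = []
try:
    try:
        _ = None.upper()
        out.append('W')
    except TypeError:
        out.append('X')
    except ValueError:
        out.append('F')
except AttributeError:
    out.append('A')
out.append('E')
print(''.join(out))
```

Execution trace: 'A' (outer except AttributeError) → 'E' (after the try/except). Output: AE

Answer: AE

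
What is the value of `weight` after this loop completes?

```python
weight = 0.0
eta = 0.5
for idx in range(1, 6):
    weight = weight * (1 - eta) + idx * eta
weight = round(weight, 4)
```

Moving average with lr=0.5
`weight` takes the values: 0.0 → 0.5 → 1.25 → 2.125 → 3.0625 → 4.03125 → 4.0312

Answer: 4.0312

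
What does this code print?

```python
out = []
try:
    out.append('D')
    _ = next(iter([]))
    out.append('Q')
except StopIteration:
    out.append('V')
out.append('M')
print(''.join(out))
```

Execution trace: 'D' (try body) → 'V' (except StopIteration) → 'M' (after the try/except). Output: DVM

Answer: DVM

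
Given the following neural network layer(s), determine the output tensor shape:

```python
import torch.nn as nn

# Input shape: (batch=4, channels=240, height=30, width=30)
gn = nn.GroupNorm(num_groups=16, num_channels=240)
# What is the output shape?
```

Input: (4, 240, 30, 30) -> Output: (4, 240, 30, 30)

Answer: (4, 240, 30, 30)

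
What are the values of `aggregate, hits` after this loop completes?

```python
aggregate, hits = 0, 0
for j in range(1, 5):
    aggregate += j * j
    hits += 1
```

Sum of squares and count
`aggregate, hits` takes the values: (0, 0) → (1, 0) → (1, 1) → (5, 1) → (5, 2) → (14, 2) → (14, 3) → (30, 3) → (30, 4)

Answer: 30, 4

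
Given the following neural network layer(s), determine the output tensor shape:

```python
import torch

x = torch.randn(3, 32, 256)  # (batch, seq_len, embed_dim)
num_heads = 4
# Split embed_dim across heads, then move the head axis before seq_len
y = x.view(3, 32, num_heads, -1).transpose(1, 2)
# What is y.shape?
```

Input: (3, 32, 256) -> head_dim = 256 // 4 = 64; after view: (3, 32, 4, 64) -> after transpose(1, 2): (3, 4, 32, 64) -> Output: (3, 4, 32, 64)

Answer: (3, 4, 32, 64)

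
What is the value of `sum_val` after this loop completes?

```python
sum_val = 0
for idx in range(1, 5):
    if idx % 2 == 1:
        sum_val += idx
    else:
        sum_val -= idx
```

Add odd, subtract even
`sum_val` takes the values: 0 → 1 → -1 → 2 → -2

Answer: -2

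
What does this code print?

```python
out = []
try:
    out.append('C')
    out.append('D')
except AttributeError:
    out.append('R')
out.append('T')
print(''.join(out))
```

Execution trace: 'C' (try body) → 'D' (try body, no exception) → 'T' (after the try/except). Output: CDT

Answer: CDT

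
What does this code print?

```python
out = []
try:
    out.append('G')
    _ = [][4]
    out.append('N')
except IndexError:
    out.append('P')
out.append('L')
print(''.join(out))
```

Execution trace: 'G' (try body) → 'P' (except IndexError) → 'L' (after the try/except). Output: GPL

Answer: GPL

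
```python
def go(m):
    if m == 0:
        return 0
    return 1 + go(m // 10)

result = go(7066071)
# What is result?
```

Count of digits of 7066071: 7

Answer: 7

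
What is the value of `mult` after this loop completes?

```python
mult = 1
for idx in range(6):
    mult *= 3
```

3^6 = 729
`mult` takes the values: 1 → 3 → 9 → 27 → 81 → 243 → 729

Answer: 729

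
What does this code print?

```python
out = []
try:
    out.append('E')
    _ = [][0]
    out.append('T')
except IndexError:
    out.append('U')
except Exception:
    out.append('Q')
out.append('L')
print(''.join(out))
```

Execution trace: 'E' (try body) → 'U' (except IndexError) → 'L' (after the try/except). Output: EUL

Answer: EUL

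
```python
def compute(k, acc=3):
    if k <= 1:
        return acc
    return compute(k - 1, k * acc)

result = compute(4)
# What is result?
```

Accumulator trace (n, acc): (4, 3) -> (3, 12) -> (2, 36) -> (1, 72) -> return 72

Answer: 72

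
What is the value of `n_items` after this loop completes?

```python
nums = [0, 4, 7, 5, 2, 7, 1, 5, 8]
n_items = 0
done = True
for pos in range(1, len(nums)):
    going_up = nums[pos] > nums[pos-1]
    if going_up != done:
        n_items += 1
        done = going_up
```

Count direction changes in [0, 4, 7, 5, 2, 7, 1, 5, 8]
`n_items` takes the values: 0 → 1 → 2 → 3 → 4

Answer: 4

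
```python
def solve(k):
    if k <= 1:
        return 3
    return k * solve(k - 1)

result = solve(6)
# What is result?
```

solve(6) = 6 * 5 * 4 * 3 * 2 * 3 = 2160

Answer: 2160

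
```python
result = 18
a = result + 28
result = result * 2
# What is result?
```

Trace:
`result = 18` → result = 18
`a = result + 28` → a = 46
`result = result * 2` → result = 36
So result = 36

Answer: 36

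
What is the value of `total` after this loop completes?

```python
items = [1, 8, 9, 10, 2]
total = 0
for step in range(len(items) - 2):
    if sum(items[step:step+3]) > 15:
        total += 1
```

Count windows with sum > 15
`total` takes the values: 0 → 1 → 2 → 3

Answer: 3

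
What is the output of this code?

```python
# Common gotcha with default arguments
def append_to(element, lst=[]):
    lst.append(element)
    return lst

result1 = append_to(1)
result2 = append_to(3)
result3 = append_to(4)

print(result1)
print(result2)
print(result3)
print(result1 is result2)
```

Key concept: mutable default argument gotcha.
Step by step:
`result1 = append_to(1)` → result1 = [1]
`result2 = append_to(3)` → result1 = [1, 3] (same object as result2); result2 = [1, 3] (same object as result1)
`result3 = append_to(4)` → result1 = [1, 3, 4] (same object as result2, result3); result2 = [1, 3, 4] (same object as result1, result3); result3 = [1, 3, 4] (same object as result1, result2)
`print(result1)` → prints [1, 3, 4]
`print(result2)` → prints [1, 3, 4]
`print(result3)` → prints [1, 3, 4]
`print(result1 is result2)` → prints True

Answer:
[1, 3, 4]
[1, 3, 4]
[1, 3, 4]
True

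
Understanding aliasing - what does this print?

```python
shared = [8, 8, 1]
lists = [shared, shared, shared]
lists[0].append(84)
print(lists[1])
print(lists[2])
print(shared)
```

Key concept: list of same reference.
Step by step:
`shared = [8, 8, 1]` → shared = [8, 8, 1]
`lists = [shared, shared, shared]` → lists = [[8, 8, 1], [8, 8, 1], [8, 8, 1]]
`lists[0].append(84)` → shared = [8, 8, 1, 84]; lists = [[8, 8, 1, 84], [8, 8, 1, 84], [8, 8, 1, 84]]
`print(lists[1])` → prints [8, 8, 1, 84]
`print(lists[2])` → prints [8, 8, 1, 84]
`print(shared)` → prints [8, 8, 1, 84]

Answer:
[8, 8, 1, 84]
[8, 8, 1, 84]
[8, 8, 1, 84]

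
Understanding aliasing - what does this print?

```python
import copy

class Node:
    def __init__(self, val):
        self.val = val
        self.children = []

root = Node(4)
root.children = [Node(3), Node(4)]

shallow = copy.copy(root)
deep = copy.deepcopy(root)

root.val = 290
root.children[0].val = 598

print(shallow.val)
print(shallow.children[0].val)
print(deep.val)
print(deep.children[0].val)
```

Key concept: deep copy with custom objects.
Step by step:
`root = Node(4)` → root = Node(val=4, children=[])
`root.children = [Node(3), Node(4)]` → root = Node(val=4, children=[Node(val=3, children=[]), Node(val=4, children=[])])
`shallow = copy.copy(root)` → shallow = Node(val=4, children=[Node(val=3, children=[]), Node(val=4, children=[])])
`deep = copy.deepcopy(root)` → deep = Node(val=4, children=[Node(val=3, children=[]), Node(val=4, children=[])])
`root.val = 290` → root = Node(val=290, children=[Node(val=3, children=[]), Node(val=4, children=[])])
`root.children[0].val = 598` → root = Node(val=290, children=[Node(val=598, children=[]), Node(val=4, children=[])]); shallow = Node(val=4, children=[Node(val=598, children=[]), Node(val=4, children=[])])
`print(shallow.val)` → prints 4
`print(shallow.children[0].val)` → prints 598
`print(deep.val)` → prints 4
`print(deep.children[0].val)` → prints 3

Answer:
4
598
4
3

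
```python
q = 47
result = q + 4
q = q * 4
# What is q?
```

Trace:
`q = 47` → q = 47
`result = q + 4` → result = 51
`q = q * 4` → q = 188
So q = 188

Answer: 188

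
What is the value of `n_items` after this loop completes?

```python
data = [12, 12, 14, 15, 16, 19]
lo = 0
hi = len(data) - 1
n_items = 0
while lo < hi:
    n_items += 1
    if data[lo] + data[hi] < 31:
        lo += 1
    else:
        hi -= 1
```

Steps to find pair summing to 31
`n_items` takes the values: 0 → 1 → 2 → 3 → 4 → 5

Answer: 5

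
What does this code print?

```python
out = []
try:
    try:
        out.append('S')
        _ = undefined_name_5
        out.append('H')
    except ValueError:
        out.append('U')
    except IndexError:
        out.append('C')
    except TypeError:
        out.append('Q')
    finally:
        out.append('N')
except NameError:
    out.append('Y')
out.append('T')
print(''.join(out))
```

Execution trace: 'S' (try body) → 'N' (finally) → 'Y' (outer except NameError) → 'T' (after the try/except). Output: SNYT

Answer: SNYT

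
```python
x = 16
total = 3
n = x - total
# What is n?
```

Trace:
`x = 16` → x = 16
`total = 3` → total = 3
`n = x - total` → n = 13
So n = 13

Answer: 13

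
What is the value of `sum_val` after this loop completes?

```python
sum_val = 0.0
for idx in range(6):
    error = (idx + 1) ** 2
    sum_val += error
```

Sum of squared losses 1² + 2² + ... + 6²
`sum_val` takes the values: 0.0 → 1.0 → 5.0 → 14.0 → 30.0 → 55.0 → 91.0

Answer: 91.0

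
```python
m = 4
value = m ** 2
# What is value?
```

Trace:
`m = 4` → m = 4
`value = m ** 2` → value = 16
So value = 16

Answer: 16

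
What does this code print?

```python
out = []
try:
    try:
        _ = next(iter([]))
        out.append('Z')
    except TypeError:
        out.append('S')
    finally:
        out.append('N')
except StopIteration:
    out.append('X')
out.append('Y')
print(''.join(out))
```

Execution trace: 'N' (inner finally) → 'X' (outer except StopIteration) → 'Y' (after the try/except). Output: NXY

Answer: NXY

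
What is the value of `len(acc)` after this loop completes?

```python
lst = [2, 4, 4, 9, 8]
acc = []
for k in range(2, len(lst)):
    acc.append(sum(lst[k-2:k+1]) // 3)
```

Number of 3-element averages
`acc` takes the values: [] → [3] → [3, 5] → [3, 5, 7]
So `len(acc)` = 3

Answer: 3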